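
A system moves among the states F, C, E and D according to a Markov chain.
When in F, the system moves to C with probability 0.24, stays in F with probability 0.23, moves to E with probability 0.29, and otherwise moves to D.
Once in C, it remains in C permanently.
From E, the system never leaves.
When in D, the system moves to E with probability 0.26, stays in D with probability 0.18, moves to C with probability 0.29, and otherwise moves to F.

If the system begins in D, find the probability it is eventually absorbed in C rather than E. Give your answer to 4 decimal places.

0.5085

Let h(s) be the probability of absorption at C starting from transient state s. Then h(C) = 1 and h(E) = 0. By first-step analysis:
h(F) = 0.23·h(F) + 0.24·1 + 0.29·0 + 0.24·h(D)
h(D) = 0.27·h(F) + 0.29·1 + 0.26·0 + 0.18·h(D)
Solving: h(F) = 0.4702, h(D) = 0.5085.
Starting from D, the probability is 0.5085.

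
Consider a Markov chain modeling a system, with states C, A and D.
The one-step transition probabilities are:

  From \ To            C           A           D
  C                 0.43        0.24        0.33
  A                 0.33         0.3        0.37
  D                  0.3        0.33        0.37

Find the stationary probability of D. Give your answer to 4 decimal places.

Let the stationary distribution be π with π = πP and π_1 + π_2 + π_3 = 1.
π_1 = 0.43·π_1 + 0.33·π_2 + 0.3·π_3
π_2 = 0.24·π_1 + 0.3·π_2 + 0.33·π_3
Solving with the normalization constraint gives π = (0.3548, 0.2894, 0.3558).
So the stationary probability of D is 0.3558.

0.3558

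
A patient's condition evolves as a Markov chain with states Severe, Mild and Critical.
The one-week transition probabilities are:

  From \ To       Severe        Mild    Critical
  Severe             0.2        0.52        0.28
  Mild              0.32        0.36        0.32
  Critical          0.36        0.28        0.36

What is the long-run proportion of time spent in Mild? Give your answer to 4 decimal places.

Let the stationary distribution be π with π = πP and π_1 + π_2 + π_3 = 1.
π_1 = 0.2·π_1 + 0.32·π_2 + 0.36·π_3
π_2 = 0.52·π_1 + 0.36·π_2 + 0.28·π_3
Solving with the normalization constraint gives π = (0.2972, 0.3819, 0.3210).
So the stationary probability of Mild is 0.3819.

0.3819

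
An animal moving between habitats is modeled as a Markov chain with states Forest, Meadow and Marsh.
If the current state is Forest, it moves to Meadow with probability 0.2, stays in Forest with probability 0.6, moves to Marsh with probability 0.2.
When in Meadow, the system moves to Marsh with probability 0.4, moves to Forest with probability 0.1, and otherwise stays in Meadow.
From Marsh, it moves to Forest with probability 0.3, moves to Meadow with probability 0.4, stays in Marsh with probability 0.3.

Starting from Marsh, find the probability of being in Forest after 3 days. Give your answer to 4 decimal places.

0.3170

Propagate the distribution vector 3 days from Marsh.
After 0 days: (0.0000, 0.0000, 1.0000)
After 1 day: (0.3000, 0.4000, 0.3000)
After 2 days: (0.3100, 0.3800, 0.3100)
After 3 days: (0.3170, 0.3760, 0.3070)
P(in Forest after 3 days) = 0.3170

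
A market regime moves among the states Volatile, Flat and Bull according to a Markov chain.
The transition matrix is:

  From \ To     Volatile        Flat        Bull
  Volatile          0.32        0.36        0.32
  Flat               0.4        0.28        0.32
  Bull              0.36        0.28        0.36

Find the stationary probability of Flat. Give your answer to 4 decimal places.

Let the stationary distribution be π with π = πP and π_1 + π_2 + π_3 = 1.
π_1 = 0.32·π_1 + 0.4·π_2 + 0.36·π_3
π_2 = 0.36·π_1 + 0.28·π_2 + 0.28·π_3
Solving with the normalization constraint gives π = (0.3580, 0.3086, 0.3333).
So the stationary probability of Flat is 0.3086.

0.3086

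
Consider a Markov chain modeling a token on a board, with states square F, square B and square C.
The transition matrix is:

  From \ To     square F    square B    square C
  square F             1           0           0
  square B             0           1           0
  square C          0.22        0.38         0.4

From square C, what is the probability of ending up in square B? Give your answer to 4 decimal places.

Let h(s) be the probability of absorption at square B starting from transient state s. Then h(square B) = 1 and h(square F) = 0. By first-step analysis:
h(square C) = 0.22·0 + 0.38·1 + 0.4·h(square C)
Solving: h(square C) = 0.6333.
Starting from square C, the probability is 0.6333.

0.6333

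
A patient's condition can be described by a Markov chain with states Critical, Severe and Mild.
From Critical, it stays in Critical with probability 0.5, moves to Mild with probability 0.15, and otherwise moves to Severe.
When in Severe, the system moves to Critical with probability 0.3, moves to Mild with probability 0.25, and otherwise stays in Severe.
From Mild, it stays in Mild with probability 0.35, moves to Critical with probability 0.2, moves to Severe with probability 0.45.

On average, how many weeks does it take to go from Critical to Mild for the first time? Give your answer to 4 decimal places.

5.2941

Let t(s) be the expected number of weeks to first reach Mild from state s, with t(Mild) = 0. Conditioning on the first week:
t(Critical) = 1 + 0.5·t(Critical) + 0.35·t(Severe)
t(Severe) = 1 + 0.3·t(Critical) + 0.45·t(Severe)
Solving: t(Critical) = 5.2941, t(Severe) = 4.7059.
Expected weeks from Critical to Mild: 5.2941.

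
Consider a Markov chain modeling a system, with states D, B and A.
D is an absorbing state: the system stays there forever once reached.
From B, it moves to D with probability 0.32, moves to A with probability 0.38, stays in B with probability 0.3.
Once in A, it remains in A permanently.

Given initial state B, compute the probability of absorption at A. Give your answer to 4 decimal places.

0.5429

Let h(s) be the probability of absorption at A starting from transient state s. Then h(A) = 1 and h(D) = 0. By first-step analysis:
h(B) = 0.32·0 + 0.3·h(B) + 0.38·1
Solving: h(B) = 0.5429.
Starting from B, the probability is 0.5429.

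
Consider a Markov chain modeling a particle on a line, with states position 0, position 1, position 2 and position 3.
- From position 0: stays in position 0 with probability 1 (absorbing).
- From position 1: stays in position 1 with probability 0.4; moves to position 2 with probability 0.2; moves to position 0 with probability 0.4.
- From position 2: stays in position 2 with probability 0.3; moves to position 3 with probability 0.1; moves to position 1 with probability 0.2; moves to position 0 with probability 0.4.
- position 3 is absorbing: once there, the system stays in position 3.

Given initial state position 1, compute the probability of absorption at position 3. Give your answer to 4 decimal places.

Let h(s) be the probability of absorption at position 3 starting from transient state s. Then h(position 3) = 1 and h(position 0) = 0. By first-step analysis:
h(position 1) = 0.4·0 + 0.4·h(position 1) + 0.2·h(position 2)
h(position 2) = 0.4·0 + 0.2·h(position 1) + 0.3·h(position 2) + 0.1·1
Solving: h(position 1) = 0.0526, h(position 2) = 0.1579.
Starting from position 1, the probability is 0.0526.

0.0526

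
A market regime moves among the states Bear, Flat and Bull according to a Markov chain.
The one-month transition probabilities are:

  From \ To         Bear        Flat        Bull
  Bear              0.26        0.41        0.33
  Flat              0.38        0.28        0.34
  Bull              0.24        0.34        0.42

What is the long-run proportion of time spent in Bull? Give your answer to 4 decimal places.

0.3664

Let the stationary distribution be π with π = πP and π_1 + π_2 + π_3 = 1.
π_1 = 0.26·π_1 + 0.38·π_2 + 0.24·π_3
π_2 = 0.41·π_1 + 0.28·π_2 + 0.34·π_3
Solving with the normalization constraint gives π = (0.2935, 0.3401, 0.3664).
So the stationary probability of Bull is 0.3664.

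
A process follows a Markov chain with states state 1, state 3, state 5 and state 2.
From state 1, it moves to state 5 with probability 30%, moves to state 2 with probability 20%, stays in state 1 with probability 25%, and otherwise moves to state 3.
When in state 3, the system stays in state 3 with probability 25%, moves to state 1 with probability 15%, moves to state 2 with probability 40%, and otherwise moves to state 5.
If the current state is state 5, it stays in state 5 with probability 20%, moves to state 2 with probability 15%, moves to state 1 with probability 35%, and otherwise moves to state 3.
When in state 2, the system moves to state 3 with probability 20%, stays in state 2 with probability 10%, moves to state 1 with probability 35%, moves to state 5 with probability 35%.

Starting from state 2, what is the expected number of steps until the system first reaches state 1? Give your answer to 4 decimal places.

Let t(s) be the expected number of steps to first reach state 1 from state s, with t(state 1) = 0. Conditioning on the first step:
t(state 3) = 1 + 0.25·t(state 3) + 0.2·t(state 5) + 0.4·t(state 2)
t(state 5) = 1 + 0.3·t(state 3) + 0.2·t(state 5) + 0.15·t(state 2)
t(state 2) = 1 + 0.2·t(state 3) + 0.35·t(state 5) + 0.1·t(state 2)
Solving: t(state 3) = 3.9970, t(state 5) = 3.3694, t(state 2) = 3.3097.
Expected steps from state 2 to state 1: 3.3097.

3.3097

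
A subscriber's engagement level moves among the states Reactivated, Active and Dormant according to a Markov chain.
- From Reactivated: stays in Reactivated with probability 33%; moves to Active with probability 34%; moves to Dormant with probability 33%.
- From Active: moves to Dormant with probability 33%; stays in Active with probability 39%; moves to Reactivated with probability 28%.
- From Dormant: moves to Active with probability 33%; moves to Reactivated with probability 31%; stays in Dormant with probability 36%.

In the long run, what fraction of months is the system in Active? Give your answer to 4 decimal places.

Let the stationary distribution be π with π = πP and π_1 + π_2 + π_3 = 1.
π_1 = 0.33·π_1 + 0.28·π_2 + 0.31·π_3
π_2 = 0.34·π_1 + 0.39·π_2 + 0.33·π_3
Solving with the normalization constraint gives π = (0.3055, 0.3543, 0.3402).
So the stationary probability of Active is 0.3543.

0.3543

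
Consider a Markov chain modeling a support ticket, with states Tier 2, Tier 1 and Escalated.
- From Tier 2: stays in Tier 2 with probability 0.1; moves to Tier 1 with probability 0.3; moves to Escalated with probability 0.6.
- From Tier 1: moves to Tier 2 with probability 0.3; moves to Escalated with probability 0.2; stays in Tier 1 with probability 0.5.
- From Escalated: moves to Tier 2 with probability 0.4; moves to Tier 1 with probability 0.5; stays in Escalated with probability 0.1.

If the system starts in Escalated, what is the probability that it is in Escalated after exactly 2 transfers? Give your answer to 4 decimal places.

Sum over the intermediate state after 1 transfer:
P = P(Escalated→Tier 2)·P(Tier 2→Escalated) + P(Escalated→Tier 1)·P(Tier 1→Escalated) + P(Escalated→Escalated)·P(Escalated→Escalated)
  = 0.4×0.6 + 0.5×0.2 + 0.1×0.1
  = 0.2400 + 0.1000 + 0.0100 = 0.3500

0.3500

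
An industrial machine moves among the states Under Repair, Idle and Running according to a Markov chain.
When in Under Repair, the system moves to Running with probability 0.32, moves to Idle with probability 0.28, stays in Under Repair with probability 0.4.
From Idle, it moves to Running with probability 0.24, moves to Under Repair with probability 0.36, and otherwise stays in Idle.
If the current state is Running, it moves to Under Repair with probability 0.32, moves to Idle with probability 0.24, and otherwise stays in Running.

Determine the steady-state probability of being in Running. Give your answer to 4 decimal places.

0.3361

Let the stationary distribution be π with π = πP and π_1 + π_2 + π_3 = 1.
π_1 = 0.4·π_1 + 0.36·π_2 + 0.32·π_3
π_2 = 0.28·π_1 + 0.4·π_2 + 0.24·π_3
Solving with the normalization constraint gives π = (0.3610, 0.3029, 0.3361).
So the stationary probability of Running is 0.3361.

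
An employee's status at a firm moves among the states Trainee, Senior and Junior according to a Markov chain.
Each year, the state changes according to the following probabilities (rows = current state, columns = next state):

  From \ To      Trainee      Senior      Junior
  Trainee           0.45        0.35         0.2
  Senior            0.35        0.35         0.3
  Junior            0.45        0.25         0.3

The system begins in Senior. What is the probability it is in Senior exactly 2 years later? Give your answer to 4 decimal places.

0.3200

Sum over the intermediate state after 1 year:
P = P(Senior→Trainee)·P(Trainee→Senior) + P(Senior→Senior)·P(Senior→Senior) + P(Senior→Junior)·P(Junior→Senior)
  = 0.35×0.35 + 0.35×0.35 + 0.3×0.25
  = 0.1225 + 0.1225 + 0.0750 = 0.3200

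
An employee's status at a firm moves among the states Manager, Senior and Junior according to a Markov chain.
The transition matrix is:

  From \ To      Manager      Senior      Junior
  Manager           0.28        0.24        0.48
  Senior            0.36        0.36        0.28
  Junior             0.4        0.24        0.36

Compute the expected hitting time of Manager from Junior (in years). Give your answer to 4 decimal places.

2.5701

Let t(s) be the expected number of years to first reach Manager from state s, with t(Manager) = 0. Conditioning on the first year:
t(Senior) = 1 + 0.36·t(Senior) + 0.28·t(Junior)
t(Junior) = 1 + 0.24·t(Senior) + 0.36·t(Junior)
Solving: t(Senior) = 2.6869, t(Junior) = 2.5701.
Expected years from Junior to Manager: 2.5701.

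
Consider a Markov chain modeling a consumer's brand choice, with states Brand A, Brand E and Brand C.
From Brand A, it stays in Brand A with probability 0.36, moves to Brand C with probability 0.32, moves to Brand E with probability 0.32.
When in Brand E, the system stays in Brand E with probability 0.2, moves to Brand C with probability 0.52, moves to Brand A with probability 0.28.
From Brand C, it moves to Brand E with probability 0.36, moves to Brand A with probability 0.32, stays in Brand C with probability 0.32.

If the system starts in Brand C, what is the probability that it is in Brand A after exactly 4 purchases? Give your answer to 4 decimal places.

Propagate the distribution vector 4 purchases from Brand C.
After 0 purchases: (0.0000, 0.0000, 1.0000)
After 1 purchase: (0.3200, 0.3600, 0.3200)
After 2 purchases: (0.3184, 0.2896, 0.3920)
After 3 purchases: (0.3212, 0.3009, 0.3779)
After 4 purchases: (0.3208, 0.2990, 0.3802)
P(in Brand A after 4 purchases) = 0.3208

0.3208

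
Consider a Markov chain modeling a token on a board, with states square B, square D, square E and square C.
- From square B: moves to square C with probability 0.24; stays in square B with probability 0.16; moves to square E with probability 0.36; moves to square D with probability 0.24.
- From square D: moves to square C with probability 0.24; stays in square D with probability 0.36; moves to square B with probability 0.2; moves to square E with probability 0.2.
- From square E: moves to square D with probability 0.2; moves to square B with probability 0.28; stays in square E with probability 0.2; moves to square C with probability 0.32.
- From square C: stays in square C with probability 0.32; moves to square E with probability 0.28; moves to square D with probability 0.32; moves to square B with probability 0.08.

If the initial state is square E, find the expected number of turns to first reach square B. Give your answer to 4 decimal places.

5.0494

Let t(s) be the expected number of turns to first reach square B from state s, with t(square B) = 0. Conditioning on the first turn:
t(square D) = 1 + 0.36·t(square D) + 0.2·t(square E) + 0.24·t(square C)
t(square E) = 1 + 0.2·t(square D) + 0.2·t(square E) + 0.32·t(square C)
t(square C) = 1 + 0.32·t(square D) + 0.28·t(square E) + 0.32·t(square C)
Solving: t(square D) = 5.4298, t(square E) = 5.0494, t(square C) = 6.1050.
Expected turns from square E to square B: 5.0494.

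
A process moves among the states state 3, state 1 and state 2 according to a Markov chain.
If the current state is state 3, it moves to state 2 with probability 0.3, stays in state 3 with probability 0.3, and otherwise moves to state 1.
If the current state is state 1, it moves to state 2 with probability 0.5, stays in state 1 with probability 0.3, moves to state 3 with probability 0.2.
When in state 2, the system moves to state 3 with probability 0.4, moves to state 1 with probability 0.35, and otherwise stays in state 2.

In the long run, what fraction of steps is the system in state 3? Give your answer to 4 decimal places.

0.3004

Let the stationary distribution be π with π = πP and π_1 + π_2 + π_3 = 1.
π_1 = 0.3·π_1 + 0.2·π_2 + 0.4·π_3
π_2 = 0.4·π_1 + 0.3·π_2 + 0.35·π_3
Solving with the normalization constraint gives π = (0.3004, 0.3476, 0.3519).
So the stationary probability of state 3 is 0.3004.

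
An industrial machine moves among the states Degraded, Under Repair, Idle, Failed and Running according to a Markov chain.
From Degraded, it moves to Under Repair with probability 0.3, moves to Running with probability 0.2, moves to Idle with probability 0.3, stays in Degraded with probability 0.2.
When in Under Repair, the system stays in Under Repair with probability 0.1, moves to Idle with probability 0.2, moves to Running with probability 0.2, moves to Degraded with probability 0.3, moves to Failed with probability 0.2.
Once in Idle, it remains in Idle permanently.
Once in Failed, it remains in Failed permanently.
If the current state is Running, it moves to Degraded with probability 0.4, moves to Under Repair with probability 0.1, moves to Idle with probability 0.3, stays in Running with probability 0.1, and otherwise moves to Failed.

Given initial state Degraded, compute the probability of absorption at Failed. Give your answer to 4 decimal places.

Let h(s) be the probability of absorption at Failed starting from transient state s. Then h(Failed) = 1 and h(Idle) = 0. By first-step analysis:
h(Degraded) = 0.2·h(Degraded) + 0.3·h(Under Repair) + 0.3·0 + 0.2·h(Running)
h(Under Repair) = 0.3·h(Degraded) + 0.1·h(Under Repair) + 0.2·0 + 0.2·1 + 0.2·h(Running)
h(Running) = 0.4·h(Degraded) + 0.1·h(Under Repair) + 0.3·0 + 0.1·1 + 0.1·h(Running)
Solving: h(Degraded) = 0.1826, h(Under Repair) = 0.3341, h(Running) = 0.2294.
Starting from Degraded, the probability is 0.1826.

0.1826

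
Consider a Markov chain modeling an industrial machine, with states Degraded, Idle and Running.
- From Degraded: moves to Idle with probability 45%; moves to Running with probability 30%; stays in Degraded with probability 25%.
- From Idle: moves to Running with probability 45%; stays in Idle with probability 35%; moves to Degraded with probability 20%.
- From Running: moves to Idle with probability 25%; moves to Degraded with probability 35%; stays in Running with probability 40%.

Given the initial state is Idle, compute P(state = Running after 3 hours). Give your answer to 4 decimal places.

Propagate the distribution vector 3 hours from Idle.
After 0 hours: (0.0000, 1.0000, 0.0000)
After 1 hour: (0.2000, 0.3500, 0.4500)
After 2 hours: (0.2775, 0.3250, 0.3975)
After 3 hours: (0.2735, 0.3380, 0.3885)
P(in Running after 3 hours) = 0.3885

0.3885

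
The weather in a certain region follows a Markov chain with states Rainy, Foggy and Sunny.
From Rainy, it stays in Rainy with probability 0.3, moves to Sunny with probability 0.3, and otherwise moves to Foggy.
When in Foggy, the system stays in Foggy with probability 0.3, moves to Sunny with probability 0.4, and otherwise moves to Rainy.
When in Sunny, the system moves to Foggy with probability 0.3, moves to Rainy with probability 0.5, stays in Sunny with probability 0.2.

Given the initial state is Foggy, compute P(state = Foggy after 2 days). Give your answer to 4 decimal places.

0.3300

Sum over the intermediate state after 1 day:
P = P(Foggy→Rainy)·P(Rainy→Foggy) + P(Foggy→Foggy)·P(Foggy→Foggy) + P(Foggy→Sunny)·P(Sunny→Foggy)
  = 0.3×0.4 + 0.3×0.3 + 0.4×0.3
  = 0.1200 + 0.0900 + 0.1200 = 0.3300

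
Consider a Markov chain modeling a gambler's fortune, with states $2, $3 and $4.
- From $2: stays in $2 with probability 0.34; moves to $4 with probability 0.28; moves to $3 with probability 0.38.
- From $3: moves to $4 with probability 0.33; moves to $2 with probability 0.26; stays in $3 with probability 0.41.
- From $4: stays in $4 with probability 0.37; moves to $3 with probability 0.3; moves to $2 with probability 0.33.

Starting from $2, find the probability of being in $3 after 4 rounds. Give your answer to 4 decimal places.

0.3647

Propagate the distribution vector 4 rounds from $2.
After 0 rounds: (1.0000, 0.0000, 0.0000)
After 1 round: (0.3400, 0.3800, 0.2800)
After 2 rounds: (0.3068, 0.3690, 0.3242)
After 3 rounds: (0.3072, 0.3651, 0.3276)
After 4 rounds: (0.3075, 0.3647, 0.3277)
P(in $3 after 4 rounds) = 0.3647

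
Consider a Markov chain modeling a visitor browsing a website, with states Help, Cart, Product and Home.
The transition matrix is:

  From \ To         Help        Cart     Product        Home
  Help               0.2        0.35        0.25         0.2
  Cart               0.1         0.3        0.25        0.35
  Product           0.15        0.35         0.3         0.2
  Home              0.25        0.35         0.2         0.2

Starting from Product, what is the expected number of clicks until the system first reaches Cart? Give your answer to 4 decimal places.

2.8571

Let t(s) be the expected number of clicks to first reach Cart from state s, with t(Cart) = 0. Conditioning on the first click:
t(Help) = 1 + 0.2·t(Help) + 0.25·t(Product) + 0.2·t(Home)
t(Product) = 1 + 0.15·t(Help) + 0.3·t(Product) + 0.2·t(Home)
t(Home) = 1 + 0.25·t(Help) + 0.2·t(Product) + 0.2·t(Home)
Solving: t(Help) = 2.8571, t(Product) = 2.8571, t(Home) = 2.8571.
Expected clicks from Product to Cart: 2.8571.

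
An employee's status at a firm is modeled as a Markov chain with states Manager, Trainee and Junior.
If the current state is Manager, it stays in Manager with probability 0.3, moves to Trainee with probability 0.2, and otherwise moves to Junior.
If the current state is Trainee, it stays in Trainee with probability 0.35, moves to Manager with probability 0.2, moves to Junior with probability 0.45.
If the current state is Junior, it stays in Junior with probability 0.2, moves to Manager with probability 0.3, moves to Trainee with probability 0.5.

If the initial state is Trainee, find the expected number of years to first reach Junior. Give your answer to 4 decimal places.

2.1687

Let t(s) be the expected number of years to first reach Junior from state s, with t(Junior) = 0. Conditioning on the first year:
t(Manager) = 1 + 0.3·t(Manager) + 0.2·t(Trainee)
t(Trainee) = 1 + 0.2·t(Manager) + 0.35·t(Trainee)
Solving: t(Manager) = 2.0482, t(Trainee) = 2.1687.
Expected years from Trainee to Junior: 2.1687.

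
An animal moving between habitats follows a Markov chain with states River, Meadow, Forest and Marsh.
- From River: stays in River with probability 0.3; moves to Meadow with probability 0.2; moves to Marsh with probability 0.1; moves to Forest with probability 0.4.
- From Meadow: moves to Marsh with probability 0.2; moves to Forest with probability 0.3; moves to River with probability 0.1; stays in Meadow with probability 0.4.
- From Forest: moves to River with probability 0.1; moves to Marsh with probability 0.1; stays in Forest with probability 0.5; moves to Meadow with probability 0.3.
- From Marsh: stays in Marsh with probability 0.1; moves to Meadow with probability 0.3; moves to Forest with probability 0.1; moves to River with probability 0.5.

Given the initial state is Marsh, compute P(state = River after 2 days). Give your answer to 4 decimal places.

Propagate the distribution vector 2 days from Marsh.
After 0 days: (0.0000, 0.0000, 0.0000, 1.0000)
After 1 day: (0.5000, 0.3000, 0.1000, 0.1000)
After 2 days: (0.2400, 0.2800, 0.3500, 0.1300)
P(in River after 2 days) = 0.2400

0.2400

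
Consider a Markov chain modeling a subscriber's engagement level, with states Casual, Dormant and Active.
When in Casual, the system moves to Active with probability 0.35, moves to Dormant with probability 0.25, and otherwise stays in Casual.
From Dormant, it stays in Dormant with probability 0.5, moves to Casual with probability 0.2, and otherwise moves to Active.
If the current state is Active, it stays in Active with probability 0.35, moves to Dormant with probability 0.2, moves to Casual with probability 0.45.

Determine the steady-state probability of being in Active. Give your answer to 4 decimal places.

Let the stationary distribution be π with π = πP and π_1 + π_2 + π_3 = 1.
π_1 = 0.4·π_1 + 0.2·π_2 + 0.45·π_3
π_2 = 0.25·π_1 + 0.5·π_2 + 0.2·π_3
Solving with the normalization constraint gives π = (0.3545, 0.3110, 0.3344).
So the stationary probability of Active is 0.3344.

0.3344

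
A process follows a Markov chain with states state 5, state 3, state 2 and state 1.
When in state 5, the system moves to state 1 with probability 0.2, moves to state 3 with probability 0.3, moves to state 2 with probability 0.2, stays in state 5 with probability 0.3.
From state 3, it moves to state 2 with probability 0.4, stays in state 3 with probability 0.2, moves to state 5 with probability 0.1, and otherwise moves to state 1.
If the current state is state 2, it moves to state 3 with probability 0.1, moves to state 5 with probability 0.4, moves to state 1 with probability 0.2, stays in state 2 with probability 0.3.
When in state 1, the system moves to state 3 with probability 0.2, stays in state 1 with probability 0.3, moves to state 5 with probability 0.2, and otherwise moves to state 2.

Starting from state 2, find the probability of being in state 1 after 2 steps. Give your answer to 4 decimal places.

Propagate the distribution vector 2 steps from state 2.
After 0 steps: (0.0000, 0.0000, 1.0000, 0.0000)
After 1 step: (0.4000, 0.1000, 0.3000, 0.2000)
After 2 steps: (0.2900, 0.2100, 0.2700, 0.2300)
P(in state 1 after 2 steps) = 0.2300

0.2300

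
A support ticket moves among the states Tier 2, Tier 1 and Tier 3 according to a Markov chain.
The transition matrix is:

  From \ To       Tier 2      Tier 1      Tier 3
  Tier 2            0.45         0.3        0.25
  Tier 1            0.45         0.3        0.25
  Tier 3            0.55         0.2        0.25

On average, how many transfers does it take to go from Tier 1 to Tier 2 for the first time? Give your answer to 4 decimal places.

Let t(s) be the expected number of transfers to first reach Tier 2 from state s, with t(Tier 2) = 0. Conditioning on the first transfer:
t(Tier 1) = 1 + 0.3·t(Tier 1) + 0.25·t(Tier 3)
t(Tier 3) = 1 + 0.2·t(Tier 1) + 0.25·t(Tier 3)
Solving: t(Tier 1) = 2.1053, t(Tier 3) = 1.8947.
Expected transfers from Tier 1 to Tier 2: 2.1053.

2.1053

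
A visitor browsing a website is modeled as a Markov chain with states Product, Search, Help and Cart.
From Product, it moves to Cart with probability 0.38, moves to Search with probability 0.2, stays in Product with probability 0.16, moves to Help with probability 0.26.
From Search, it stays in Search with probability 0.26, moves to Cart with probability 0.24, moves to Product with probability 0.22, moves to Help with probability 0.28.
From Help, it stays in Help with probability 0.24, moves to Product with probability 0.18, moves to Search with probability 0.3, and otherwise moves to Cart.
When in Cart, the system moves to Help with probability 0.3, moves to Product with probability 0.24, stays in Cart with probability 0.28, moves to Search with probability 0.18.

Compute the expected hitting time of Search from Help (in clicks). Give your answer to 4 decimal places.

Let t(s) be the expected number of clicks to first reach Search from state s, with t(Search) = 0. Conditioning on the first click:
t(Product) = 1 + 0.16·t(Product) + 0.26·t(Help) + 0.38·t(Cart)
t(Help) = 1 + 0.18·t(Product) + 0.24·t(Help) + 0.28·t(Cart)
t(Cart) = 1 + 0.24·t(Product) + 0.3·t(Help) + 0.28·t(Cart)
Solving: t(Product) = 4.5387, t(Help) = 4.0873, t(Cart) = 4.6048.
Expected clicks from Help to Search: 4.0873.

4.0873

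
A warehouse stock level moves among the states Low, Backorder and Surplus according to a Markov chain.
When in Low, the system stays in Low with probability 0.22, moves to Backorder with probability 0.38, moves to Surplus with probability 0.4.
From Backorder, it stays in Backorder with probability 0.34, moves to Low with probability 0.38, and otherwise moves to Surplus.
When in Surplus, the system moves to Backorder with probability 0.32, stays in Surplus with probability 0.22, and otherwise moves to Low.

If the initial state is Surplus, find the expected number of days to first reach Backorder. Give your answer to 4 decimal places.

Let t(s) be the expected number of days to first reach Backorder from state s, with t(Backorder) = 0. Conditioning on the first day:
t(Low) = 1 + 0.22·t(Low) + 0.4·t(Surplus)
t(Surplus) = 1 + 0.46·t(Low) + 0.22·t(Surplus)
Solving: t(Low) = 2.7804, t(Surplus) = 2.9218.
Expected days from Surplus to Backorder: 2.9218.

2.9218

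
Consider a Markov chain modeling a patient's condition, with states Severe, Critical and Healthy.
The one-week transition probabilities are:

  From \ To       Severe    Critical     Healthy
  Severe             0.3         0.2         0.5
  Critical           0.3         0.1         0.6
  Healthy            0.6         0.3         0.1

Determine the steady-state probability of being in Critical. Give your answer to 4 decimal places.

Let the stationary distribution be π with π = πP and π_1 + π_2 + π_3 = 1.
π_1 = 0.3·π_1 + 0.3·π_2 + 0.6·π_3
π_2 = 0.2·π_1 + 0.1·π_2 + 0.3·π_3
Solving with the normalization constraint gives π = (0.4118, 0.2157, 0.3725).
So the stationary probability of Critical is 0.2157.

0.2157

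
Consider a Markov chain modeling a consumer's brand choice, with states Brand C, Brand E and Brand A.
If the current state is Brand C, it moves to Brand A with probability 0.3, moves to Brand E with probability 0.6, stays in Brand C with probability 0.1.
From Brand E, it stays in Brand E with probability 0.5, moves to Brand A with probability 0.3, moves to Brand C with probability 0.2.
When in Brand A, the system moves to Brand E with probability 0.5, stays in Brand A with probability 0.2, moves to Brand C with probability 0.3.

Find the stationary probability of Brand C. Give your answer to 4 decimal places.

Let the stationary distribution be π with π = πP and π_1 + π_2 + π_3 = 1.
π_1 = 0.1·π_1 + 0.2·π_2 + 0.3·π_3
π_2 = 0.6·π_1 + 0.5·π_2 + 0.5·π_3
Solving with the normalization constraint gives π = (0.2066, 0.5207, 0.2727).
So the stationary probability of Brand C is 0.2066.

0.2066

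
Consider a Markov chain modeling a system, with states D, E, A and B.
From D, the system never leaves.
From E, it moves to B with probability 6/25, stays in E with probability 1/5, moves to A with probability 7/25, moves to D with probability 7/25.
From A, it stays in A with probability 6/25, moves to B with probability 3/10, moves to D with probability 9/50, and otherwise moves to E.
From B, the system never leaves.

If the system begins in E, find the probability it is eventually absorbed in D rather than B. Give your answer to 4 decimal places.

Let h(s) be the probability of absorption at D starting from transient state s. Then h(D) = 1 and h(B) = 0. By first-step analysis:
h(E) = 0.28·1 + 0.2·h(E) + 0.28·h(A) + 0.24·0
h(A) = 0.18·1 + 0.28·h(E) + 0.24·h(A) + 0.3·0
Solving: h(E) = 0.4970, h(A) = 0.4199.
Starting from E, the probability is 0.4970.

0.4970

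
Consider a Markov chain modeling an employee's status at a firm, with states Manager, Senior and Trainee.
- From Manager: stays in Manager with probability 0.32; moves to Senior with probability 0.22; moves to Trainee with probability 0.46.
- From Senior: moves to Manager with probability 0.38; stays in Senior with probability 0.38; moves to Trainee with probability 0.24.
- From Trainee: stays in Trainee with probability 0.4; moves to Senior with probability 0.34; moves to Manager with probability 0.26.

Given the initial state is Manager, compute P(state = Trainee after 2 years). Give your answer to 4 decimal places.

Sum over the intermediate state after 1 year:
P = P(Manager→Manager)·P(Manager→Trainee) + P(Manager→Senior)·P(Senior→Trainee) + P(Manager→Trainee)·P(Trainee→Trainee)
  = 0.32×0.46 + 0.22×0.24 + 0.46×0.4
  = 0.1472 + 0.0528 + 0.1840 = 0.3840

0.3840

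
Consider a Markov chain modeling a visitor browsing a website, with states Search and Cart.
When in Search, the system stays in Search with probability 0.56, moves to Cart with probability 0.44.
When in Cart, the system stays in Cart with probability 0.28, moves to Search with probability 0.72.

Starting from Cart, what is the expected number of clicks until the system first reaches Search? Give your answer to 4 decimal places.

Let t(s) be the expected number of clicks to first reach Search from state s, with t(Search) = 0. Conditioning on the first click:
t(Cart) = 1 + 0.28·t(Cart)
Solving: t(Cart) = 1.3889.
Expected clicks from Cart to Search: 1.3889.

1.3889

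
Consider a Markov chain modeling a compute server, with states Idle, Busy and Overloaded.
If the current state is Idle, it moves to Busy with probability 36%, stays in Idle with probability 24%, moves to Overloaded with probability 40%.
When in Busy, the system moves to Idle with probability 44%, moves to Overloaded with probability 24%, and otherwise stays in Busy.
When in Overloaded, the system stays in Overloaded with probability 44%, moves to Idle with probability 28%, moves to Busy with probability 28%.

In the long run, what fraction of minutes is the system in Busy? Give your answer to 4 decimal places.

Let the stationary distribution be π with π = πP and π_1 + π_2 + π_3 = 1.
π_1 = 0.24·π_1 + 0.44·π_2 + 0.28·π_3
π_2 = 0.36·π_1 + 0.32·π_2 + 0.28·π_3
Solving with the normalization constraint gives π = (0.3182, 0.3182, 0.3636).
So the stationary probability of Busy is 0.3182.

0.3182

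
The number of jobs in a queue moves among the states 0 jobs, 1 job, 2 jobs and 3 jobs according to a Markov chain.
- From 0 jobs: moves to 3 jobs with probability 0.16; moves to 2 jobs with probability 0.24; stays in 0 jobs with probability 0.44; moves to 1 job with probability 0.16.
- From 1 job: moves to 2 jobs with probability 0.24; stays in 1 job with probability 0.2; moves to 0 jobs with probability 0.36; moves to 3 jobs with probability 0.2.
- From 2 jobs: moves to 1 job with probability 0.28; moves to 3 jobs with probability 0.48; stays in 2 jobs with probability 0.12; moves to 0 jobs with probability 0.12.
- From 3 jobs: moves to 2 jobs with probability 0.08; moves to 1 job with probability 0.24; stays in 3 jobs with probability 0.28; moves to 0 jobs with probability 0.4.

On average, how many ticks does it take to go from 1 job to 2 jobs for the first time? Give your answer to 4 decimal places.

4.8077

Let t(s) be the expected number of ticks to first reach 2 jobs from state s, with t(2 jobs) = 0. Conditioning on the first tick:
t(0 jobs) = 1 + 0.44·t(0 jobs) + 0.16·t(1 job) + 0.16·t(3 jobs)
t(1 job) = 1 + 0.36·t(0 jobs) + 0.2·t(1 job) + 0.2·t(3 jobs)
t(3 jobs) = 1 + 0.4·t(0 jobs) + 0.24·t(1 job) + 0.28·t(3 jobs)
Solving: t(0 jobs) = 4.7714, t(1 job) = 4.8077, t(3 jobs) = 5.6422.
Expected ticks from 1 job to 2 jobs: 4.8077.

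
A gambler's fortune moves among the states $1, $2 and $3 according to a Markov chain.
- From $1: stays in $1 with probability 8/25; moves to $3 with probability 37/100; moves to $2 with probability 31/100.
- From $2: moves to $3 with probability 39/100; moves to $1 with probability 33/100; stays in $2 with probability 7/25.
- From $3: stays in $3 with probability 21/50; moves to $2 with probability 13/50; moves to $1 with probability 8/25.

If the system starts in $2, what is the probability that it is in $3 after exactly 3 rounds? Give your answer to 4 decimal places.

0.3954

Propagate the distribution vector 3 rounds from $2.
After 0 rounds: (0.0000, 1.0000, 0.0000)
After 1 round: (0.3300, 0.2800, 0.3900)
After 2 rounds: (0.3228, 0.2821, 0.3951)
After 3 rounds: (0.3228, 0.2818, 0.3954)
P(in $3 after 3 rounds) = 0.3954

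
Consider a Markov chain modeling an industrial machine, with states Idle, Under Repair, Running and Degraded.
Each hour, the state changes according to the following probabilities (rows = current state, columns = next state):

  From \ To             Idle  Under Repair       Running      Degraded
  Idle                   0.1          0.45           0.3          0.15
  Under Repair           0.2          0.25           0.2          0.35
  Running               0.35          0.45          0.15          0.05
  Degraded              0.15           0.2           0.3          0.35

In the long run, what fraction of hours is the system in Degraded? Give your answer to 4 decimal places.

Let the stationary distribution be π with π = πP and π_1 + π_2 + π_3 + π_4 = 1.
π_1 = 0.1·π_1 + 0.2·π_2 + 0.35·π_3 + 0.15·π_4
π_2 = 0.45·π_1 + 0.25·π_2 + 0.45·π_3 + 0.2·π_4
π_3 = 0.3·π_1 + 0.2·π_2 + 0.15·π_3 + 0.3·π_4
Solving with the normalization constraint gives π = (0.2026, 0.3251, 0.2326, 0.2397).
So the stationary probability of Degraded is 0.2397.

0.2397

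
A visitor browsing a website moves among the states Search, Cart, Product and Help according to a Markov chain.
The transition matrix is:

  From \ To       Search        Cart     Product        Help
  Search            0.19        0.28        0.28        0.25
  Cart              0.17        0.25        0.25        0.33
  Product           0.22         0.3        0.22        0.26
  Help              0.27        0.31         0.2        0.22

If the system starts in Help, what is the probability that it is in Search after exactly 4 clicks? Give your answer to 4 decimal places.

Propagate the distribution vector 4 clicks from Help.
After 0 clicks: (0.0000, 0.0000, 0.0000, 1.0000)
After 1 click: (0.2700, 0.3100, 0.2000, 0.2200)
After 2 clicks: (0.2074, 0.2813, 0.2411, 0.2702)
After 3 clicks: (0.2132, 0.2845, 0.2355, 0.2668)
After 4 clicks: (0.2127, 0.2842, 0.2360, 0.2671)
P(in Search after 4 clicks) = 0.2127

0.2127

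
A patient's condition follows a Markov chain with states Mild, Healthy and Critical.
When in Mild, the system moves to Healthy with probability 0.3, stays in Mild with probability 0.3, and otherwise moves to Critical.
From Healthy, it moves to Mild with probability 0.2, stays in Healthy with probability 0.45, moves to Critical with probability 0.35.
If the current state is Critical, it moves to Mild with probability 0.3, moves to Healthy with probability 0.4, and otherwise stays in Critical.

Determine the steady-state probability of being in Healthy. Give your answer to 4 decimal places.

0.3936

Let the stationary distribution be π with π = πP and π_1 + π_2 + π_3 = 1.
π_1 = 0.3·π_1 + 0.2·π_2 + 0.3·π_3
π_2 = 0.3·π_1 + 0.45·π_2 + 0.4·π_3
Solving with the normalization constraint gives π = (0.2606, 0.3936, 0.3457).
So the stationary probability of Healthy is 0.3936.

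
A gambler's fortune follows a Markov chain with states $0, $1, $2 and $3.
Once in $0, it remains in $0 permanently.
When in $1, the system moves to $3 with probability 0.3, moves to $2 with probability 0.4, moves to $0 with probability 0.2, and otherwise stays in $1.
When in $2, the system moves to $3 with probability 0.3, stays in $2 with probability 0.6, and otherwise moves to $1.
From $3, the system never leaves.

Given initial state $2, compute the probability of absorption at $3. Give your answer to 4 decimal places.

0.9375

Let h(s) be the probability of absorption at $3 starting from transient state s. Then h($3) = 1 and h($0) = 0. By first-step analysis:
h($1) = 0.2·0 + 0.1·h($1) + 0.4·h($2) + 0.3·1
h($2) = 0.1·h($1) + 0.6·h($2) + 0.3·1
Solving: h($1) = 0.7500, h($2) = 0.9375.
Starting from $2, the probability is 0.9375.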